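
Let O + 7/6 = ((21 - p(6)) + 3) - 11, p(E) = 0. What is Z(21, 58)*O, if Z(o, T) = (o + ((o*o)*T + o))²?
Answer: 7767215400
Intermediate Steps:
Z(o, T) = (2*o + T*o²)² (Z(o, T) = (o + (o²*T + o))² = (o + (T*o² + o))² = (o + (o + T*o²))² = (2*o + T*o²)²)
O = 71/6 (O = -7/6 + (((21 - 1*0) + 3) - 11) = -7/6 + (((21 + 0) + 3) - 11) = -7/6 + ((21 + 3) - 11) = -7/6 + (24 - 11) = -7/6 + 13 = 71/6 ≈ 11.833)
Z(21, 58)*O = (21²*(2 + 58*21)²)*(71/6) = (441*(2 + 1218)²)*(71/6) = (441*1220²)*(71/6) = (441*1488400)*(71/6) = 656384400*(71/6) = 7767215400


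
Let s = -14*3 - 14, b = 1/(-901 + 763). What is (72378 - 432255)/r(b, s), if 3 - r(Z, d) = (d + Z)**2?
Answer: 6853497588/59680309 ≈ 114.84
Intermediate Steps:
b = -1/138 (b = 1/(-138) = -1/138 ≈ -0.0072464)
s = -56 (s = -42 - 14 = -56)
r(Z, d) = 3 - (Z + d)**2 (r(Z, d) = 3 - (d + Z)**2 = 3 - (Z + d)**2)
(72378 - 432255)/r(b, s) = (72378 - 432255)/(3 - (-1/138 - 56)**2) = -359877/(3 - (-7729/138)**2) = -359877/(3 - 1*59737441/19044) = -359877/(3 - 59737441/19044) = -359877/(-59680309/19044) = -359877*(-19044/59680309) = 6853497588/59680309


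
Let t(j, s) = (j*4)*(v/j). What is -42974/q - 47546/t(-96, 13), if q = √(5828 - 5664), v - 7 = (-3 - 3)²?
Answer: -23773/86 - 21487*√41/41 ≈ -3632.1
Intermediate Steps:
v = 43 (v = 7 + (-3 - 3)² = 7 + (-6)² = 7 + 36 = 43)
q = 2*√41 (q = √164 = 2*√41 ≈ 12.806)
t(j, s) = 172 (t(j, s) = (j*4)*(43/j) = (4*j)*(43/j) = 172)
-42974/q - 47546/t(-96, 13) = -42974*√41/82 - 47546/172 = -21487*√41/41 - 47546*1/172 = -21487*√41/41 - 23773/86 = -23773/86 - 21487*√41/41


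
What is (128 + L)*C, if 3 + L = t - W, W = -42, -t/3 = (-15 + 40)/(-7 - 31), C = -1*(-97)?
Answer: 622837/38 ≈ 16390.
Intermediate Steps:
C = 97
t = 75/38 (t = -3*(-15 + 40)/(-7 - 31) = -75/(-38) = -75*(-1)/38 = -3*(-25/38) = 75/38 ≈ 1.9737)
L = 1557/38 (L = -3 + (75/38 - 1*(-42)) = -3 + (75/38 + 42) = -3 + 1671/38 = 1557/38 ≈ 40.974)
(128 + L)*C = (128 + 1557/38)*97 = (6421/38)*97 = 622837/38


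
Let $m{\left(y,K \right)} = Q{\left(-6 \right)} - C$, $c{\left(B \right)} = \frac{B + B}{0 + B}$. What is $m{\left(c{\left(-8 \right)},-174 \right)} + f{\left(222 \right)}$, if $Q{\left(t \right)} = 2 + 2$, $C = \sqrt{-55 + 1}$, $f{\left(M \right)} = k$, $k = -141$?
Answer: $-137 - 3 i \sqrt{6} \approx -137.0 - 7.3485 i$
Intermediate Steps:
$f{\left(M \right)} = -141$
$C = 3 i \sqrt{6}$ ($C = \sqrt{-54} = 3 i \sqrt{6} \approx 7.3485 i$)
$Q{\left(t \right)} = 4$
$c{\left(B \right)} = 2$ ($c{\left(B \right)} = \frac{2 B}{B} = 2$)
$m{\left(y,K \right)} = 4 - 3 i \sqrt{6}$
$m{\left(c{\left(-8 \right)},-174 \right)} + f{\left(222 \right)} = \left(4 - 3 i \sqrt{6}\right) - 141 = -137 - 3 i \sqrt{6}$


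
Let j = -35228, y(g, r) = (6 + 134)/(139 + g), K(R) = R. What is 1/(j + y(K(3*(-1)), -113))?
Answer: -34/1197717 ≈ -2.8387e-5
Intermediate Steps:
y(g, r) = 140/(139 + g)
1/(j + y(K(3*(-1)), -113)) = 1/(-35228 + 140/(139 + 3*(-1))) = 1/(-35228 + 140/(139 - 3)) = 1/(-35228 + 140/136) = 1/(-35228 + 140*(1/136)) = 1/(-35228 + 35/34) = 1/(-1197717/34) = -34/1197717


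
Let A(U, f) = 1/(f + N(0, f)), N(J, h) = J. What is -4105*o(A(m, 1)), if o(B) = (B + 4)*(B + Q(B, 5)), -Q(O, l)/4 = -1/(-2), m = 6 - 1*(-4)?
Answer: 20525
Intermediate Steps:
m = 10 (m = 6 + 4 = 10)
Q(O, l) = -2 (Q(O, l) = -(-4)/(-2) = -(-4)*(-1)/2 = -4*½ = -2)
A(U, f) = 1/f (A(U, f) = 1/(f + 0) = 1/f)
o(B) = (-2 + B)*(4 + B) (o(B) = (B + 4)*(B - 2) = (4 + B)*(-2 + B) = (-2 + B)*(4 + B))
-4105*o(A(m, 1)) = -4105*(-8 + (1/1)² + 2/1) = -4105*(-8 + 1² + 2*1) = -4105*(-8 + 1 + 2) = -4105*(-5) = 20525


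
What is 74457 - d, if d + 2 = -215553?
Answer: 290012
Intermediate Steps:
d = -215555 (d = -2 - 215553 = -215555)
74457 - d = 74457 - 1*(-215555) = 74457 + 215555 = 290012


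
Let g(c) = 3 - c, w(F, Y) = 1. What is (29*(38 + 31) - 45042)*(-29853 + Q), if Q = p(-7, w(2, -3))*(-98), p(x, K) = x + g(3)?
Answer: 1255376847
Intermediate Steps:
p(x, K) = x (p(x, K) = x + (3 - 1*3) = x + (3 - 3) = x + 0 = x)
Q = 686 (Q = -7*(-98) = 686)
(29*(38 + 31) - 45042)*(-29853 + Q) = (29*(38 + 31) - 45042)*(-29853 + 686) = (29*69 - 45042)*(-29167) = (2001 - 45042)*(-29167) = -43041*(-29167) = 1255376847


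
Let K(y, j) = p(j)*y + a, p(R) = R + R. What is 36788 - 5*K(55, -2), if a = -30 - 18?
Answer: 38128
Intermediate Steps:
p(R) = 2*R
a = -48
K(y, j) = -48 + 2*j*y (K(y, j) = (2*j)*y - 48 = 2*j*y - 48 = -48 + 2*j*y)
36788 - 5*K(55, -2) = 36788 - 5*(-48 + 2*(-2)*55) = 36788 - 5*(-48 - 220) = 36788 - 5*(-268) = 36788 + 1340 = 38128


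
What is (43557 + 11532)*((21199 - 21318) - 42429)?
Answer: -2343926772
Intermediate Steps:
(43557 + 11532)*((21199 - 21318) - 42429) = 55089*(-119 - 42429) = 55089*(-42548) = -2343926772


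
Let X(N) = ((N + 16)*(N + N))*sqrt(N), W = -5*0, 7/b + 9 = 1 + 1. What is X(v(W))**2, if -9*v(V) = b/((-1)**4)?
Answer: 84100/59049 ≈ 1.4242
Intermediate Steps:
b = -1 (b = 7/(-9 + (1 + 1)) = 7/(-9 + 2) = 7/(-7) = 7*(-1/7) = -1)
W = 0
v(V) = 1/9 (v(V) = -(-1)/(9*((-1)**4)) = -(-1)/(9*1) = -(-1)/9 = -1/9*(-1) = 1/9)
X(N) = 2*N**(3/2)*(16 + N) (X(N) = ((16 + N)*(2*N))*sqrt(N) = (2*N*(16 + N))*sqrt(N) = 2*N**(3/2)*(16 + N))
X(v(W))**2 = (2*(1/9)**(3/2)*(16 + 1/9))**2 = (2*(1/27)*(145/9))**2 = (290/243)**2 = 84100/59049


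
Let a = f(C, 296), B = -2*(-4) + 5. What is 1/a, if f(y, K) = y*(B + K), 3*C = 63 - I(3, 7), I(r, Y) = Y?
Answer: 1/5768 ≈ 0.00017337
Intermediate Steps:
C = 56/3 (C = (63 - 1*7)/3 = (63 - 7)/3 = (⅓)*56 = 56/3 ≈ 18.667)
B = 13 (B = 8 + 5 = 13)
f(y, K) = y*(13 + K)
a = 5768 (a = 56*(13 + 296)/3 = (56/3)*309 = 5768)
1/a = 1/5768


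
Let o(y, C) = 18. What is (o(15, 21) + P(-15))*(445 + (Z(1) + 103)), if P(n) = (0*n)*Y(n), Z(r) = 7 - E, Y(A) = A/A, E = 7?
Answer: 9864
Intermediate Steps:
Y(A) = 1
Z(r) = 0 (Z(r) = 7 - 1*7 = 7 - 7 = 0)
P(n) = 0 (P(n) = (0*n)*1 = 0*1 = 0)
(o(15, 21) + P(-15))*(445 + (Z(1) + 103)) = (18 + 0)*(445 + (0 + 103)) = 18*(445 + 103) = 18*548 = 9864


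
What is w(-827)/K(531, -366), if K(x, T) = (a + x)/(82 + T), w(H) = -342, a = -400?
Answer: 97128/131 ≈ 741.44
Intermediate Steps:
K(x, T) = (-400 + x)/(82 + T)
w(-827)/K(531, -366) = -342*(82 - 366)/(-400 + 531) = -342/(131/(-284)) = -342/((-1/284*131)) = -342/(-131/284) = -342*(-284/131) = 97128/131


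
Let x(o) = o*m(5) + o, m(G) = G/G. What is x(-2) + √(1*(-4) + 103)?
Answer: -4 + 3*√11 ≈ 5.9499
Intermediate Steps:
m(G) = 1
x(o) = 2*o (x(o) = o*1 + o = o + o = 2*o)
x(-2) + √(1*(-4) + 103) = 2*(-2) + √(1*(-4) + 103) = -4 + √(-4 + 103) = -4 + √99 = -4 + 3*√11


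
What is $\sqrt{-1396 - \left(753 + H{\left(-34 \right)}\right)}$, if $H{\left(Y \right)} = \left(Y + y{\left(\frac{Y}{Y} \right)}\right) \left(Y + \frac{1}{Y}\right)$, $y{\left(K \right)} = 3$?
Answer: $\frac{i \sqrt{3703722}}{34} \approx 56.603 i$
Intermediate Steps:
$H{\left(Y \right)} = \left(3 + Y\right) \left(Y + \frac{1}{Y}\right)$ ($H{\left(Y \right)} = \left(Y + 3\right) \left(Y + \frac{1}{Y}\right) = \left(3 + Y\right) \left(Y + \frac{1}{Y}\right)$)
$\sqrt{-1396 - \left(753 + H{\left(-34 \right)}\right)} = \sqrt{-1396 - \left(1910 - 102 - \frac{3}{34}\right)} = \sqrt{-1396 - \left(1808 - \frac{3}{34}\right)} = \sqrt{-1396 - \frac{61469}{34}} = \sqrt{- \frac{108933}{34}} = \frac{i \sqrt{3703722}}{34}$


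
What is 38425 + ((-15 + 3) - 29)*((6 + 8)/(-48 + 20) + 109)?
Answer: 67953/2 ≈ 33977.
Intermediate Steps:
38425 + ((-15 + 3) - 29)*((6 + 8)/(-48 + 20) + 109) = 38425 + (-12 - 29)*(14/(-28) + 109) = 38425 - 41*(14*(-1/28) + 109) = 38425 - 41*(-½ + 109) = 38425 - 41*217/2 = 38425 - 8897/2 = 67953/2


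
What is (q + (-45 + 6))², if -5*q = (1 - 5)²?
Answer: 44521/25 ≈ 1780.8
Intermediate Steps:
q = -16/5 (q = -(1 - 5)²/5 = -⅕*(-4)² = -⅕*16 = -16/5 ≈ -3.2000)
(q + (-45 + 6))² = (-16/5 + (-45 + 6))² = (-16/5 - 39)² = (-211/5)² = 44521/25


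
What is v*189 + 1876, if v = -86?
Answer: -14378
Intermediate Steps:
v*189 + 1876 = -86*189 + 1876 = -16254 + 1876 = -14378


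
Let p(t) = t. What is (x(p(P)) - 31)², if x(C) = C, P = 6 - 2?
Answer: 729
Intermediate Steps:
P = 4
(x(p(P)) - 31)² = (4 - 31)² = (-27)² = 729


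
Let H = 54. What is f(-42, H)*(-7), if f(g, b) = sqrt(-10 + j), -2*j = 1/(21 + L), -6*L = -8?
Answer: -7*I*sqrt(179962)/134 ≈ -22.161*I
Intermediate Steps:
L = 4/3 (L = -1/6*(-8) = 4/3 ≈ 1.3333)
j = -3/134 (j = -1/(2*(21 + 4/3)) = -1/(2*67/3) = -1/2*3/67 = -3/134 ≈ -0.022388)
f(g, b) = I*sqrt(179962)/134 (f(g, b) = sqrt(-10 - 3/134) = sqrt(-1343/134) = I*sqrt(179962)/134)
f(-42, H)*(-7) = (I*sqrt(179962)/134)*(-7) = -7*I*sqrt(179962)/134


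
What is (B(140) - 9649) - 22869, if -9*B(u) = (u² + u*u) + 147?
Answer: -332009/9 ≈ -36890.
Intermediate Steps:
B(u) = -49/3 - 2*u²/9 (B(u) = -((u² + u*u) + 147)/9 = -((u² + u²) + 147)/9 = -(2*u² + 147)/9 = -(147 + 2*u²)/9 = -49/3 - 2*u²/9)
(B(140) - 9649) - 22869 = ((-49/3 - 2/9*140²) - 9649) - 22869 = ((-49/3 - 2/9*19600) - 9649) - 22869 = ((-49/3 - 39200/9) - 9649) - 22869 = (-39347/9 - 9649) - 22869 = -126188/9 - 22869 = -332009/9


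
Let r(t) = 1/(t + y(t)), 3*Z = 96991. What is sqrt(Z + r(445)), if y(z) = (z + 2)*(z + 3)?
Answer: sqrt(11720651815429482)/602103 ≈ 179.81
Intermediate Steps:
Z = 96991/3 (Z = (1/3)*96991 = 96991/3 ≈ 32330.)
y(z) = (2 + z)*(3 + z)
r(t) = 1/(6 + t**2 + 6*t) (r(t) = 1/(t + (6 + t**2 + 5*t)) = 1/(6 + t**2 + 6*t))
sqrt(Z + r(445)) = sqrt(96991/3 + 1/(6 + 445**2 + 6*445)) = sqrt(96991/3 + 1/(6 + 198025 + 2670)) = sqrt(96991/3 + 1/200701) = sqrt(19466190694/602103) = sqrt(11720651815429482)/602103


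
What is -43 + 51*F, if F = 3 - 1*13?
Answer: -553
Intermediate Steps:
F = -10 (F = 3 - 13 = -10)
-43 + 51*F = -43 + 51*(-10) = -43 - 510 = -553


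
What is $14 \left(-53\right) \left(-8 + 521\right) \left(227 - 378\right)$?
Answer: $57477546$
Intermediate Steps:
$14 \left(-53\right) \left(-8 + 521\right) \left(227 - 378\right) = - 742 \cdot 513 \left(-151\right) = \left(-742\right) \left(-77463\right) = 57477546$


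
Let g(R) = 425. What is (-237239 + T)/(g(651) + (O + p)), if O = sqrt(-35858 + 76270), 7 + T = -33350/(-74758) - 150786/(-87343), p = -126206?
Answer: 97423953279125830383/51651716691195447353 + 1549104447875686*sqrt(10103)/51651716691195447353 ≈ 1.8892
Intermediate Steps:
T = -15760883560/3264793997 (T = -7 + (-33350/(-74758) - 150786/(-87343)) = -7 + (-33350*(-1/74758) - 150786*(-1/87343)) = -7 + (16675/37379 + 150786/87343) = -7 + 7092674419/3264793997 = -15760883560/3264793997 ≈ -4.8275)
O = 2*sqrt(10103) (O = sqrt(40412) = 2*sqrt(10103) ≈ 201.03)
(-237239 + T)/(g(651) + (O + p)) = (-237239 - 15760883560/3264793997)/(425 + (2*sqrt(10103) - 126206)) = -774552223937843/(3264793997*(425 + (-126206 + 2*sqrt(10103)))) = -774552223937843/(3264793997*(-125781 + 2*sqrt(10103)))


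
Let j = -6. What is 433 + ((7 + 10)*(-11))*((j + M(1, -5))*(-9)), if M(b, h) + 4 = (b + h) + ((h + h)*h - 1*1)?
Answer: 59338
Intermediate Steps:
M(b, h) = -5 + b + h + 2*h² (M(b, h) = -4 + ((b + h) + ((h + h)*h - 1*1)) = -4 + ((b + h) + ((2*h)*h - 1)) = -4 + ((b + h) + (2*h² - 1)) = -4 + ((b + h) + (-1 + 2*h²)) = -4 + (-1 + b + h + 2*h²) = -5 + b + h + 2*h²)
433 + ((7 + 10)*(-11))*((j + M(1, -5))*(-9)) = 433 + ((7 + 10)*(-11))*((-6 + (-5 + 1 - 5 + 2*(-5)²))*(-9)) = 433 + (17*(-11))*((-6 + (-5 + 1 - 5 + 2*25))*(-9)) = 433 - 187*(-6 + (-5 + 1 - 5 + 50))*(-9) = 433 - 187*(-6 + 41)*(-9) = 433 - 6545*(-9) = 433 - 187*(-315) = 433 + 58905 = 59338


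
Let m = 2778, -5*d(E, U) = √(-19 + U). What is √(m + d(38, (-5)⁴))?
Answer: √(69450 - 5*√606)/5 ≈ 52.660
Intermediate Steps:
d(E, U) = -√(-19 + U)/5
√(m + d(38, (-5)⁴)) = √(2778 - √(-19 + (-5)⁴)/5) = √(2778 - √(-19 + 625)/5) = √(2778 - √606/5)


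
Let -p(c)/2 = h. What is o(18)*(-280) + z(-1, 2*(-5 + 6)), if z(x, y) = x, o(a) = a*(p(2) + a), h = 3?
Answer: -60481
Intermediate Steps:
p(c) = -6 (p(c) = -2*3 = -6)
o(a) = a*(-6 + a)
o(18)*(-280) + z(-1, 2*(-5 + 6)) = (18*(-6 + 18))*(-280) - 1 = (18*12)*(-280) - 1 = 216*(-280) - 1 = -60480 - 1 = -60481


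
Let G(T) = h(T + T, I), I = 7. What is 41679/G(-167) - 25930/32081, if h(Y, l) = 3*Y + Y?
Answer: -1371746479/42860216 ≈ -32.005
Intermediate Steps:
h(Y, l) = 4*Y
G(T) = 8*T (G(T) = 4*(T + T) = 4*(2*T) = 8*T)
41679/G(-167) - 25930/32081 = 41679/((8*(-167))) - 25930/32081 = 41679/(-1336) - 25930*1/32081 = 41679*(-1/1336) - 25930/32081 = -41679/1336 - 25930/32081 = -1371746479/42860216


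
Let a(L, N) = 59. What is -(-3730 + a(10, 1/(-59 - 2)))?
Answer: 3671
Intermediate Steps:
-(-3730 + a(10, 1/(-59 - 2))) = -(-3730 + 59) = -1*(-3671) = 3671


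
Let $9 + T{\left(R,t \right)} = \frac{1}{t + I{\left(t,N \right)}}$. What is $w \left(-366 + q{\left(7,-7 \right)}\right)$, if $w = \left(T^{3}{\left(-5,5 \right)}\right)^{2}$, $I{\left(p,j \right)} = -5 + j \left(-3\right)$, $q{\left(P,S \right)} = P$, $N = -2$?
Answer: $- \frac{7957005645311}{46656} \approx -1.7055 \cdot 10^{8}$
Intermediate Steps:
$I{\left(p,j \right)} = -5 - 3 j$
$T{\left(R,t \right)} = -9 + \frac{1}{1 + t}$ ($T{\left(R,t \right)} = -9 + \frac{1}{t - -1} = -9 + \frac{1}{t + \left(-5 + 6\right)} = -9 + \frac{1}{t + 1} = -9 + \frac{1}{1 + t}$)
$w = \frac{22164361129}{46656}$ ($w = \left(\left(\frac{-8 - 45}{1 + 5}\right)^{3}\right)^{2} = \left(\left(\frac{-8 - 45}{6}\right)^{3}\right)^{2} = \left(\left(\frac{1}{6} \left(-53\right)\right)^{3}\right)^{2} = \left(\left(- \frac{53}{6}\right)^{3}\right)^{2} = \left(- \frac{148877}{216}\right)^{2} = \frac{22164361129}{46656} \approx 4.7506 \cdot 10^{5}$)
$w \left(-366 + q{\left(7,-7 \right)}\right) = \frac{22164361129 \left(-366 + 7\right)}{46656} = \frac{22164361129}{46656} \left(-359\right) = - \frac{7957005645311}{46656}$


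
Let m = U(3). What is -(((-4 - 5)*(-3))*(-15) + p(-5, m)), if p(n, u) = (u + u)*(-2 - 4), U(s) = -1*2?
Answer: 381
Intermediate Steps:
U(s) = -2
m = -2
p(n, u) = -12*u (p(n, u) = (2*u)*(-6) = -12*u)
-(((-4 - 5)*(-3))*(-15) + p(-5, m)) = -(((-4 - 5)*(-3))*(-15) - 12*(-2)) = -(-9*(-3)*(-15) + 24) = -(27*(-15) + 24) = -(-405 + 24) = -1*(-381) = 381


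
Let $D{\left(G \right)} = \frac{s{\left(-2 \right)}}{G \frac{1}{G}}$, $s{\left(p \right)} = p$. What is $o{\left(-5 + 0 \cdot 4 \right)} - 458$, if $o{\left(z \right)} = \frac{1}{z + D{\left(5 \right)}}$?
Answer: $- \frac{3207}{7} \approx -458.14$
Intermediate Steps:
$D{\left(G \right)} = -2$ ($D{\left(G \right)} = - \frac{2}{G \frac{1}{G}} = - \frac{2}{1} = \left(-2\right) 1 = -2$)
$o{\left(z \right)} = \frac{1}{-2 + z}$ ($o{\left(z \right)} = \frac{1}{z - 2} = \frac{1}{-2 + z}$)
$o{\left(-5 + 0 \cdot 4 \right)} - 458 = \frac{1}{-2 + \left(-5 + 0 \cdot 4\right)} - 458 = \frac{1}{-2 + \left(-5 + 0\right)} - 458 = \frac{1}{-2 - 5} - 458 = \frac{1}{-7} - 458 = - \frac{1}{7} - 458 = - \frac{3207}{7}$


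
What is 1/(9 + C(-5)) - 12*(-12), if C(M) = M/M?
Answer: 1441/10 ≈ 144.10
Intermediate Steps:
C(M) = 1
1/(9 + C(-5)) - 12*(-12) = 1/(9 + 1) - 12*(-12) = 1/10 + 144 = ⅒ + 144 = 1441/10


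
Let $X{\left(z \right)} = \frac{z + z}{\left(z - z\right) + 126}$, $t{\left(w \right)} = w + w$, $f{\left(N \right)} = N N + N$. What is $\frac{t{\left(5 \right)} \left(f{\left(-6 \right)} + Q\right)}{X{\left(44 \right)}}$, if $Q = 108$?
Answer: $\frac{21735}{11} \approx 1975.9$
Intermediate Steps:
$f{\left(N \right)} = N + N^{2}$ ($f{\left(N \right)} = N^{2} + N = N + N^{2}$)
$t{\left(w \right)} = 2 w$
$X{\left(z \right)} = \frac{z}{63}$ ($X{\left(z \right)} = \frac{2 z}{0 + 126} = \frac{2 z}{126} = 2 z \frac{1}{126} = \frac{z}{63}$)
$\frac{t{\left(5 \right)} \left(f{\left(-6 \right)} + Q\right)}{X{\left(44 \right)}} = \frac{2 \cdot 5 \left(- 6 \left(1 - 6\right) + 108\right)}{\frac{1}{63} \cdot 44} = \frac{10 \left(\left(-6\right) \left(-5\right) + 108\right)}{\frac{44}{63}} = 10 \left(30 + 108\right) \frac{63}{44} = 10 \cdot 138 \cdot \frac{63}{44} = 1380 \cdot \frac{63}{44} = \frac{21735}{11}$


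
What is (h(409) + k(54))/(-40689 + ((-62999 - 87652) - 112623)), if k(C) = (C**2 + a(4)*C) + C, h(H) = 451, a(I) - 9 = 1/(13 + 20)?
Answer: -42995/3343593 ≈ -0.012859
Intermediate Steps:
a(I) = 298/33 (a(I) = 9 + 1/(13 + 20) = 9 + 1/33 = 298/33)
k(C) = C**2 + 331*C/33 (k(C) = (C**2 + 298*C/33) + C = C**2 + 331*C/33)
(h(409) + k(54))/(-40689 + ((-62999 - 87652) - 112623)) = (451 + (1/33)*54*(331 + 33*54))/(-40689 + ((-62999 - 87652) - 112623)) = (451 + (1/33)*54*(331 + 1782))/(-40689 + (-150651 - 112623)) = (451 + (1/33)*54*2113)/(-40689 - 263274) = (451 + 38034/11)/(-303963) = (42995/11)*(-1/303963) = -42995/3343593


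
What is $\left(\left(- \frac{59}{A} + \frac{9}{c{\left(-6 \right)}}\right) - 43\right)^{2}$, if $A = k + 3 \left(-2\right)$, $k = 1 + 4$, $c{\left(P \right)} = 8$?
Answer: $\frac{18769}{64} \approx 293.27$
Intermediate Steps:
$k = 5$
$A = -1$ ($A = 5 + 3 \left(-2\right) = 5 - 6 = -1$)
$\left(\left(- \frac{59}{A} + \frac{9}{c{\left(-6 \right)}}\right) - 43\right)^{2} = \left(\left(- \frac{59}{-1} + \frac{9}{8}\right) - 43\right)^{2} = \left(\left(\left(-59\right) \left(-1\right) + 9 \cdot \frac{1}{8}\right) - 43\right)^{2} = \left(\left(59 + \frac{9}{8}\right) - 43\right)^{2} = \left(\frac{481}{8} - 43\right)^{2} = \left(\frac{137}{8}\right)^{2} = \frac{18769}{64}$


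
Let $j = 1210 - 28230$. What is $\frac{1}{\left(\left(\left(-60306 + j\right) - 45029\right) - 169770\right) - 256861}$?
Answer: $- \frac{1}{558986} \approx -1.789 \cdot 10^{-6}$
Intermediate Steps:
$j = -27020$ ($j = 1210 - 28230 = -27020$)
$\frac{1}{\left(\left(\left(-60306 + j\right) - 45029\right) - 169770\right) - 256861} = \frac{1}{\left(\left(\left(-60306 - 27020\right) - 45029\right) - 169770\right) - 256861} = \frac{1}{\left(\left(-87326 - 45029\right) - 169770\right) - 256861} = \frac{1}{\left(-132355 - 169770\right) - 256861} = \frac{1}{-302125 - 256861} = \frac{1}{-558986} = - \frac{1}{558986}$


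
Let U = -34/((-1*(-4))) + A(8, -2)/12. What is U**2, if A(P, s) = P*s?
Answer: 3481/36 ≈ 96.694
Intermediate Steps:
U = -59/6 (U = -34/((-1*(-4))) + (8*(-2))/12 = -34/4 - 16*1/12 = -34*1/4 - 4/3 = -17/2 - 4/3 = -59/6 ≈ -9.8333)
U**2 = (-59/6)**2 = 3481/36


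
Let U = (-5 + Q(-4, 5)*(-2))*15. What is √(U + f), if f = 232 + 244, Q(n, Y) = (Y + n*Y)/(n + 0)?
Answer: √1154/2 ≈ 16.985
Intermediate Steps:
Q(n, Y) = (Y + Y*n)/n
U = -375/2 (U = (-5 + (5 + 5/(-4))*(-2))*15 = (-5 + (5 + 5*(-¼))*(-2))*15 = (-5 + (5 - 5/4)*(-2))*15 = (-5 + (15/4)*(-2))*15 = (-5 - 15/2)*15 = -25/2*15 = -375/2 ≈ -187.50)
f = 476
√(U + f) = √(-375/2 + 476) = √(577/2) = √1154/2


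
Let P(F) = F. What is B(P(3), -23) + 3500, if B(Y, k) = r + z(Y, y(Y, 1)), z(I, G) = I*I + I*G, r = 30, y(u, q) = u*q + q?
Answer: 3551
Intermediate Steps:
y(u, q) = q + q*u (y(u, q) = q*u + q = q + q*u)
z(I, G) = I² + G*I
B(Y, k) = 30 + Y*(1 + 2*Y) (B(Y, k) = 30 + Y*(1*(1 + Y) + Y) = 30 + Y*((1 + Y) + Y) = 30 + Y*(1 + 2*Y))
B(P(3), -23) + 3500 = (30 + 3*(1 + 2*3)) + 3500 = (30 + 3*(1 + 6)) + 3500 = (30 + 3*7) + 3500 = (30 + 21) + 3500 = 51 + 3500 = 3551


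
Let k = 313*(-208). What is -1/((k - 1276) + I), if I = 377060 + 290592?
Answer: -1/601272 ≈ -1.6631e-6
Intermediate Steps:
I = 667652
k = -65104
-1/((k - 1276) + I) = -1/((-65104 - 1276) + 667652) = -1/(-66380 + 667652) = -1/601272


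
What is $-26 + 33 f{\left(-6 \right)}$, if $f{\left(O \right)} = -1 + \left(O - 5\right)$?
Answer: $-422$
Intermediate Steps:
$f{\left(O \right)} = -6 + O$ ($f{\left(O \right)} = -1 + \left(-5 + O\right) = -6 + O$)
$-26 + 33 f{\left(-6 \right)} = -26 + 33 \left(-6 - 6\right) = -26 + 33 \left(-12\right) = -26 - 396 = -422$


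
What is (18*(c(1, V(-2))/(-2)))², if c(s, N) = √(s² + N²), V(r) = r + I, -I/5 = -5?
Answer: 42930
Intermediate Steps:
I = 25 (I = -5*(-5) = 25)
V(r) = 25 + r (V(r) = r + 25 = 25 + r)
c(s, N) = √(N² + s²)
(18*(c(1, V(-2))/(-2)))² = (18*(√((25 - 2)² + 1²)/(-2)))² = (18*(√(23² + 1)*(-½)))² = (18*(√(529 + 1)*(-½)))² = (18*(√530*(-½)))² = (18*(-√530/2))² = (-9*√530)² = 42930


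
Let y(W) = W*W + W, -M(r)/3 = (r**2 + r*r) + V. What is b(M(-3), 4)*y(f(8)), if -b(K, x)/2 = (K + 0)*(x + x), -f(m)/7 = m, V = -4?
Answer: 2069760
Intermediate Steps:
M(r) = 12 - 6*r**2 (M(r) = -3*((r**2 + r*r) - 4) = -3*((r**2 + r**2) - 4) = -3*(2*r**2 - 4) = -3*(-4 + 2*r**2) = 12 - 6*r**2)
f(m) = -7*m
b(K, x) = -4*K*x (b(K, x) = -2*(K + 0)*(x + x) = -2*K*2*x = -4*K*x)
y(W) = W + W**2 (y(W) = W**2 + W = W + W**2)
b(M(-3), 4)*y(f(8)) = (-4*(12 - 6*(-3)**2)*4)*((-7*8)*(1 - 7*8)) = (-4*(12 - 6*9)*4)*(-56*(1 - 56)) = (-4*(12 - 54)*4)*(-56*(-55)) = -4*(-42)*4*3080 = 672*3080 = 2069760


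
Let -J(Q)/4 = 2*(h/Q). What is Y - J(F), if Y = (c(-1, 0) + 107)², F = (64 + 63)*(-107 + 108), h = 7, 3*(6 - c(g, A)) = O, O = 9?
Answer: 1536756/127 ≈ 12100.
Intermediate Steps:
c(g, A) = 3 (c(g, A) = 6 - ⅓*9 = 6 - 3 = 3)
F = 127 (F = 127*1 = 127)
J(Q) = -56/Q (J(Q) = -8*7/Q = -56/Q)
Y = 12100 (Y = (3 + 107)² = 110² = 12100)
Y - J(F) = 12100 - (-56)/127 = 12100 - 1*(-56/127) = 12100 + 56/127 = 1536756/127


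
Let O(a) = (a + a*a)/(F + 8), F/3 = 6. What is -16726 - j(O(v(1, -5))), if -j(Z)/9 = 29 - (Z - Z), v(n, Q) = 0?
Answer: -16465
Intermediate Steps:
F = 18 (F = 3*6 = 18)
O(a) = a/26 + a**2/26 (O(a) = (a + a*a)/(18 + 8) = (a + a**2)/26 = (a + a**2)*(1/26) = a/26 + a**2/26)
j(Z) = -261 (j(Z) = -9*(29 - (Z - Z)) = -9*(29 - 1*0) = -9*(29 + 0) = -9*29 = -261)
-16726 - j(O(v(1, -5))) = -16726 - 1*(-261) = -16726 + 261 = -16465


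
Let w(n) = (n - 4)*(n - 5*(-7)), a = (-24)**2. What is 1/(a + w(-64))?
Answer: 1/2548 ≈ 0.00039246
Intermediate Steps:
a = 576
w(n) = (-4 + n)*(35 + n) (w(n) = (-4 + n)*(n + 35) = (-4 + n)*(35 + n))
1/(a + w(-64)) = 1/(576 + (-140 + (-64)**2 + 31*(-64))) = 1/(576 + (-140 + 4096 - 1984)) = 1/(576 + 1972) = 1/2548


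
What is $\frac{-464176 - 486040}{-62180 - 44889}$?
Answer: $\frac{950216}{107069} \approx 8.8748$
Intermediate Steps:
$\frac{-464176 - 486040}{-62180 - 44889} = - \frac{950216}{-107069} = \left(-950216\right) \left(- \frac{1}{107069}\right) = \frac{950216}{107069}$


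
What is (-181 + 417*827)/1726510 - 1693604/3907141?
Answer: -788659348221/3372859003955 ≈ -0.23383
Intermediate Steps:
(-181 + 417*827)/1726510 - 1693604/3907141 = (-181 + 344859)*(1/1726510) - 1693604*1/3907141 = 344678*(1/1726510) - 1693604/3907141 = 172339/863255 - 1693604/3907141 = -788659348221/3372859003955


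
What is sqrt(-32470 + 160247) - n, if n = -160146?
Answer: 160146 + sqrt(127777) ≈ 1.6050e+5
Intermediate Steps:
sqrt(-32470 + 160247) - n = sqrt(-32470 + 160247) - 1*(-160146) = sqrt(127777) + 160146 = 160146 + sqrt(127777)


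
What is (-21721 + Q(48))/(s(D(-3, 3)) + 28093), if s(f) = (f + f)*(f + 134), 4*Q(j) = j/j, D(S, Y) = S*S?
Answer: -86883/122668 ≈ -0.70828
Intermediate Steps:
D(S, Y) = S²
Q(j) = ¼ (Q(j) = (j/j)/4 = (¼)*1 = ¼)
s(f) = 2*f*(134 + f) (s(f) = (2*f)*(134 + f) = 2*f*(134 + f))
(-21721 + Q(48))/(s(D(-3, 3)) + 28093) = (-21721 + ¼)/(2*(-3)²*(134 + (-3)²) + 28093) = -86883/(4*(2*9*(134 + 9) + 28093)) = -86883/(4*(2*9*143 + 28093)) = -86883/(4*(2574 + 28093)) = -86883/4/30667 = -86883/4*1/30667 = -86883/122668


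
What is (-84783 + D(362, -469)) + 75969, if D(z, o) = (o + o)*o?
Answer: 431108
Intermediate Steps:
D(z, o) = 2*o² (D(z, o) = (2*o)*o = 2*o²)
(-84783 + D(362, -469)) + 75969 = (-84783 + 2*(-469)²) + 75969 = (-84783 + 2*219961) + 75969 = (-84783 + 439922) + 75969 = 355139 + 75969 = 431108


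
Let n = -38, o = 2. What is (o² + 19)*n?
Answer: -874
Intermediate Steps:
(o² + 19)*n = (2² + 19)*(-38) = (4 + 19)*(-38) = 23*(-38) = -874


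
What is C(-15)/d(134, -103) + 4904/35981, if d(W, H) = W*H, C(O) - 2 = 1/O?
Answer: 1014231671/7449146430 ≈ 0.13615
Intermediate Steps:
C(O) = 2 + 1/O
d(W, H) = H*W
C(-15)/d(134, -103) + 4904/35981 = (2 + 1/(-15))/((-103*134)) + 4904/35981 = (2 - 1/15)/(-13802) + 4904*(1/35981) = (29/15)*(-1/13802) + 4904/35981 = -29/207030 + 4904/35981 = 1014231671/7449146430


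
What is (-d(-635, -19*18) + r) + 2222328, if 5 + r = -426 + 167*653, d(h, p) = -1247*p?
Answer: 1904474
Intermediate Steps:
r = 108620 (r = -5 + (-426 + 167*653) = -5 + (-426 + 109051) = -5 + 108625 = 108620)
(-d(-635, -19*18) + r) + 2222328 = (-(-1247)*(-19*18) + 108620) + 2222328 = (-(-1247)*(-342) + 108620) + 2222328 = (-1*426474 + 108620) + 2222328 = (-426474 + 108620) + 2222328 = -317854 + 2222328 = 1904474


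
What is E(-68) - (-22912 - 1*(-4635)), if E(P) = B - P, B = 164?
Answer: 18509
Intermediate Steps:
E(P) = 164 - P
E(-68) - (-22912 - 1*(-4635)) = (164 - 1*(-68)) - (-22912 - 1*(-4635)) = (164 + 68) - (-22912 + 4635) = 232 - 1*(-18277) = 232 + 18277 = 18509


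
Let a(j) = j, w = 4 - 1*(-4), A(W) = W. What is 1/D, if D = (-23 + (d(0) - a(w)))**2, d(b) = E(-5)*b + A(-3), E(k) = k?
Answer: 1/1156 ≈ 0.00086505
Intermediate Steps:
w = 8 (w = 4 + 4 = 8)
d(b) = -3 - 5*b (d(b) = -5*b - 3 = -3 - 5*b)
D = 1156 (D = (-23 + ((-3 - 5*0) - 1*8))**2 = (-23 + ((-3 + 0) - 8))**2 = (-23 + (-3 - 8))**2 = (-23 - 11)**2 = (-34)**2 = 1156)
1/D = 1/1156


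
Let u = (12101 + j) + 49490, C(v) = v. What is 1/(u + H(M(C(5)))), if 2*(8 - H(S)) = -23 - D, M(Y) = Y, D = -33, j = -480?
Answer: 1/61114 ≈ 1.6363e-5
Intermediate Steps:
H(S) = 3 (H(S) = 8 - (-23 - 1*(-33))/2 = 8 - (-23 + 33)/2 = 8 - ½*10 = 8 - 5 = 3)
u = 61111 (u = (12101 - 480) + 49490 = 11621 + 49490 = 61111)
1/(u + H(M(C(5)))) = 1/(61111 + 3) = 1/61114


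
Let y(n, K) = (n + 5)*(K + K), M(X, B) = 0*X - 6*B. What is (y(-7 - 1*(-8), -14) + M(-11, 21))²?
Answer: 86436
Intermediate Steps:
M(X, B) = -6*B (M(X, B) = 0 - 6*B = -6*B)
y(n, K) = 2*K*(5 + n) (y(n, K) = (5 + n)*(2*K) = 2*K*(5 + n))
(y(-7 - 1*(-8), -14) + M(-11, 21))² = (2*(-14)*(5 + (-7 - 1*(-8))) - 6*21)² = (2*(-14)*(5 + (-7 + 8)) - 126)² = (2*(-14)*(5 + 1) - 126)² = (2*(-14)*6 - 126)² = (-168 - 126)² = (-294)² = 86436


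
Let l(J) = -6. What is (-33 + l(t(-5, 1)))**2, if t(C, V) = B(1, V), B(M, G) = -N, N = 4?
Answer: 1521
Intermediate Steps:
B(M, G) = -4 (B(M, G) = -1*4 = -4)
t(C, V) = -4
(-33 + l(t(-5, 1)))**2 = (-33 - 6)**2 = (-39)**2 = 1521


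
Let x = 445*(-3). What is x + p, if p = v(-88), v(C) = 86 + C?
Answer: -1337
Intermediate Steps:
x = -1335
p = -2 (p = 86 - 88 = -2)
x + p = -1335 - 2 = -1337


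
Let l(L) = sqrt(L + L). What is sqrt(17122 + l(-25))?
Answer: sqrt(17122 + 5*I*sqrt(2)) ≈ 130.85 + 0.027*I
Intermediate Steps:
l(L) = sqrt(2)*sqrt(L) (l(L) = sqrt(2*L) = sqrt(2)*sqrt(L))
sqrt(17122 + l(-25)) = sqrt(17122 + sqrt(2)*sqrt(-25)) = sqrt(17122 + sqrt(2)*(5*I)) = sqrt(17122 + 5*I*sqrt(2))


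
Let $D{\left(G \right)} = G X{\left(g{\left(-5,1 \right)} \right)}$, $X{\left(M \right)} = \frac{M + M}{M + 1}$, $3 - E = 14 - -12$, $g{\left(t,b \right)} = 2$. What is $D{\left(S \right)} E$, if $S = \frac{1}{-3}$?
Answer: $\frac{92}{9} \approx 10.222$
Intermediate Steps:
$E = -23$ ($E = 3 - \left(14 - -12\right) = 3 - \left(14 + 12\right) = 3 - 26 = -23$)
$S = - \frac{1}{3} \approx -0.33333$
$X{\left(M \right)} = \frac{2 M}{1 + M}$
$D{\left(G \right)} = \frac{4 G}{3}$ ($D{\left(G \right)} = G 2 \cdot 2 \frac{1}{1 + 2} = G 2 \cdot 2 \cdot \frac{1}{3} = G \frac{4}{3} = \frac{4 G}{3}$)
$D{\left(S \right)} E = \frac{4}{3} \left(- \frac{1}{3}\right) \left(-23\right) = \left(- \frac{4}{9}\right) \left(-23\right) = \frac{92}{9}$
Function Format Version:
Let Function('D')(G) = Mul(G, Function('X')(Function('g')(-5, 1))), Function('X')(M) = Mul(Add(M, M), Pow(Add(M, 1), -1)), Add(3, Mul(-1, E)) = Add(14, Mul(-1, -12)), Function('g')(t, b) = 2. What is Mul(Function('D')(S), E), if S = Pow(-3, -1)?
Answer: Rational(92, 9) ≈ 10.222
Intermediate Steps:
E = -23 (E = Add(3, Mul(-1, Add(14, Mul(-1, -12)))) = Add(3, Mul(-1, Add(14, 12))) = Add(3, Mul(-1, 26)) = Add(3, -26) = -23)
S = Rational(-1, 3) ≈ -0.33333
Function('X')(M) = Mul(2, M, Pow(Add(1, M), -1)) (Function('X')(M) = Mul(Mul(2, M), Pow(Add(1, M), -1)) = Mul(2, M, Pow(Add(1, M), -1)))
Function('D')(G) = Mul(Rational(4, 3), G) (Function('D')(G) = Mul(G, Mul(2, 2, Pow(Add(1, 2), -1))) = Mul(G, Mul(2, 2, Pow(3, -1))) = Mul(G, Mul(2, 2, Rational(1, 3))) = Mul(G, Rational(4, 3)) = Mul(Rational(4, 3), G))
Mul(Function('D')(S), E) = Mul(Mul(Rational(4, 3), Rational(-1, 3)), -23) = Mul(Rational(-4, 9), -23) = Rational(92, 9)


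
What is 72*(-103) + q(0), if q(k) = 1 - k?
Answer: -7415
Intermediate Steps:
72*(-103) + q(0) = 72*(-103) + (1 - 1*0) = -7416 + (1 + 0) = -7416 + 1 = -7415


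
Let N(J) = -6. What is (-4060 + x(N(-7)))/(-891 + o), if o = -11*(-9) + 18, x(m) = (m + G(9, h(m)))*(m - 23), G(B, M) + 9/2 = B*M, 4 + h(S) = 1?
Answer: 5945/1548 ≈ 3.8404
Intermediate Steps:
h(S) = -3 (h(S) = -4 + 1 = -3)
G(B, M) = -9/2 + B*M
x(m) = (-23 + m)*(-63/2 + m) (x(m) = (m + (-9/2 + 9*(-3)))*(m - 23) = (m + (-9/2 - 27))*(-23 + m) = (m - 63/2)*(-23 + m) = (-63/2 + m)*(-23 + m) = (-23 + m)*(-63/2 + m))
o = 117 (o = 99 + 18 = 117)
(-4060 + x(N(-7)))/(-891 + o) = (-4060 + (1449/2 + (-6)² - 109/2*(-6)))/(-891 + 117) = (-4060 + (1449/2 + 36 + 327))/(-774) = (-4060 + 2175/2)*(-1/774) = -5945/2*(-1/774) = 5945/1548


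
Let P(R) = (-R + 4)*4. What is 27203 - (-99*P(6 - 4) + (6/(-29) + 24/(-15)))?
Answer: 4059537/145 ≈ 27997.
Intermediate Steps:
P(R) = 16 - 4*R (P(R) = (4 - R)*4 = 16 - 4*R)
27203 - (-99*P(6 - 4) + (6/(-29) + 24/(-15))) = 27203 - (-99*(16 - 4*(6 - 4)) + (6/(-29) + 24/(-15))) = 27203 - (-99*(16 - 4*2) + (6*(-1/29) + 24*(-1/15))) = 27203 - (-99*(16 - 8) + (-6/29 - 8/5)) = 27203 - (-99*8 - 262/145) = 27203 - (-792 - 262/145) = 27203 - 1*(-115102/145) = 27203 + 115102/145 = 4059537/145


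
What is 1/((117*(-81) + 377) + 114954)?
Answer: 1/105854 ≈ 9.4470e-6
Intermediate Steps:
1/((117*(-81) + 377) + 114954) = 1/((-9477 + 377) + 114954) = 1/(-9100 + 114954) = 1/105854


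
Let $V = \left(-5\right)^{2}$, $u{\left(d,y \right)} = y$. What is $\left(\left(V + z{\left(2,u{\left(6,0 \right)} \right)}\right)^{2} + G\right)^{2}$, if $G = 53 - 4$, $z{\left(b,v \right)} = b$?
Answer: $605284$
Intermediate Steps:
$G = 49$ ($G = 53 - 4 = 49$)
$V = 25$
$\left(\left(V + z{\left(2,u{\left(6,0 \right)} \right)}\right)^{2} + G\right)^{2} = \left(\left(25 + 2\right)^{2} + 49\right)^{2} = \left(27^{2} + 49\right)^{2} = \left(729 + 49\right)^{2} = 778^{2} = 605284$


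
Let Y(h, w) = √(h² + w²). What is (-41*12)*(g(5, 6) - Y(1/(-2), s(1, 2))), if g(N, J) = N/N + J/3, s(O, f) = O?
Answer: -1476 + 246*√5 ≈ -925.93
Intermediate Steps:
g(N, J) = 1 + J/3 (g(N, J) = 1 + J*(⅓) = 1 + J/3)
(-41*12)*(g(5, 6) - Y(1/(-2), s(1, 2))) = (-41*12)*((1 + (⅓)*6) - √((1/(-2))² + 1²)) = -492*((1 + 2) - √((-½)² + 1)) = -492*(3 - √(¼ + 1)) = -492*(3 - √(5/4)) = -492*(3 - √5/2) = -1476 + 246*√5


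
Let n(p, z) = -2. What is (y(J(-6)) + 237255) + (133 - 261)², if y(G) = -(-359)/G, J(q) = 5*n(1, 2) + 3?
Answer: 1775114/7 ≈ 2.5359e+5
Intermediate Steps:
J(q) = -7 (J(q) = 5*(-2) + 3 = -10 + 3 = -7)
y(G) = 359/G
(y(J(-6)) + 237255) + (133 - 261)² = (359/(-7) + 237255) + (133 - 261)² = (359*(-⅐) + 237255) + (-128)² = (-359/7 + 237255) + 16384 = 1660426/7 + 16384 = 1775114/7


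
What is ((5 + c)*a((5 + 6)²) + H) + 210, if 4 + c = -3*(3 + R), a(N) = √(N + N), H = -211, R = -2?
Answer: -1 - 22*√2 ≈ -32.113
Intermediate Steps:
a(N) = √2*√N (a(N) = √(2*N) = √2*√N)
c = -7 (c = -4 - 3*(3 - 2) = -4 - 3*1 = -4 - 3 = -7)
((5 + c)*a((5 + 6)²) + H) + 210 = ((5 - 7)*(√2*√((5 + 6)²)) - 211) + 210 = (-2*√2*√(11²) - 211) + 210 = (-2*√2*√121 - 211) + 210 = (-2*√2*11 - 211) + 210 = (-22*√2 - 211) + 210 = (-211 - 22*√2) + 210 = -1 - 22*√2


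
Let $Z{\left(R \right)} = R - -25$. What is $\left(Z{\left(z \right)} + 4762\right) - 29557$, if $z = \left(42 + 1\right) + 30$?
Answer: $-24697$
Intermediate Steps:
$z = 73$ ($z = 43 + 30 = 73$)
$Z{\left(R \right)} = 25 + R$ ($Z{\left(R \right)} = R + 25 = 25 + R$)
$\left(Z{\left(z \right)} + 4762\right) - 29557 = \left(\left(25 + 73\right) + 4762\right) - 29557 = \left(98 + 4762\right) - 29557 = 4860 - 29557 = -24697$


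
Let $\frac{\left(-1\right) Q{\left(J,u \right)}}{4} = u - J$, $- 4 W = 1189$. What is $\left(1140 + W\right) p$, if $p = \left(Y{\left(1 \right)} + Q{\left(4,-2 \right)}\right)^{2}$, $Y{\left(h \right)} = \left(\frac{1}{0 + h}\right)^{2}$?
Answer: $\frac{2106875}{4} \approx 5.2672 \cdot 10^{5}$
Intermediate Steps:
$W = - \frac{1189}{4}$ ($W = \left(- \frac{1}{4}\right) 1189 = - \frac{1189}{4} \approx -297.25$)
$Q{\left(J,u \right)} = - 4 u + 4 J$ ($Q{\left(J,u \right)} = - 4 \left(u - J\right) = - 4 u + 4 J$)
$Y{\left(h \right)} = \frac{1}{h^{2}}$ ($Y{\left(h \right)} = \left(\frac{1}{h}\right)^{2} = \frac{1}{h^{2}}$)
$p = 625$ ($p = \left(1^{-2} + \left(\left(-4\right) \left(-2\right) + 4 \cdot 4\right)\right)^{2} = \left(1 + \left(8 + 16\right)\right)^{2} = \left(1 + 24\right)^{2} = 25^{2} = 625$)
$\left(1140 + W\right) p = \left(1140 - \frac{1189}{4}\right) 625 = \frac{3371}{4} \cdot 625 = \frac{2106875}{4}$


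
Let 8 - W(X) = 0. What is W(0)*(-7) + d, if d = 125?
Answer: 69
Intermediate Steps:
W(X) = 8 (W(X) = 8 - 1*0 = 8 + 0 = 8)
W(0)*(-7) + d = 8*(-7) + 125 = -56 + 125 = 69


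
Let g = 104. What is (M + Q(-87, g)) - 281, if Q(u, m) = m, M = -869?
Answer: -1046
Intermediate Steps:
(M + Q(-87, g)) - 281 = (-869 + 104) - 281 = -765 - 281 = -1046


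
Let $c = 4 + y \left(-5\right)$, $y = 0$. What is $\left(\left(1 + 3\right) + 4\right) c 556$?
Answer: $17792$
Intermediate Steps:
$c = 4$ ($c = 4 + 0 \left(-5\right) = 4 + 0 = 4$)
$\left(\left(1 + 3\right) + 4\right) c 556 = \left(\left(1 + 3\right) + 4\right) 4 \cdot 556 = \left(4 + 4\right) 4 \cdot 556 = 8 \cdot 4 \cdot 556 = 32 \cdot 556 = 17792$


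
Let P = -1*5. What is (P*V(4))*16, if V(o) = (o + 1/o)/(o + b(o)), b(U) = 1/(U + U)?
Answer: -2720/33 ≈ -82.424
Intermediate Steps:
b(U) = 1/(2*U)
V(o) = (o + 1/o)/(o + 1/(2*o))
P = -5
(P*V(4))*16 = -10*(1 + 4²)/(1 + 2*4²)*16 = -10*(1 + 16)/(1 + 2*16)*16 = -10*17/(1 + 32)*16 = -10*17/33*16 = -5*34/33*16 = -170/33*16 = -2720/33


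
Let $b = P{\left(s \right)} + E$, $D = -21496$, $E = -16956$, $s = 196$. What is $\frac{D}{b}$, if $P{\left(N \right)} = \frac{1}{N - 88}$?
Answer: $\frac{2321568}{1831247} \approx 1.2678$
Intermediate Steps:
$P{\left(N \right)} = \frac{1}{-88 + N}$
$b = - \frac{1831247}{108}$ ($b = \frac{1}{-88 + 196} - 16956 = \frac{1}{108} - 16956 = - \frac{1831247}{108} \approx -16956.0$)
$\frac{D}{b} = - \frac{21496}{- \frac{1831247}{108}} = \left(-21496\right) \left(- \frac{108}{1831247}\right) = \frac{2321568}{1831247}$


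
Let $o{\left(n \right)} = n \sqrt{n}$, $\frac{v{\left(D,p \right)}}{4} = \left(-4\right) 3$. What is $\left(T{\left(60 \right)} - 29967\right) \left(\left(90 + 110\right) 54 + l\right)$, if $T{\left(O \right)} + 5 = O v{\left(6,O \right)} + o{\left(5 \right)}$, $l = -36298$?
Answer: $837660296 - 127490 \sqrt{5} \approx 8.3737 \cdot 10^{8}$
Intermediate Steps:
$v{\left(D,p \right)} = -48$ ($v{\left(D,p \right)} = 4 \left(\left(-4\right) 3\right) = 4 \left(-12\right) = -48$)
$o{\left(n \right)} = n^{\frac{3}{2}}$
$T{\left(O \right)} = -5 - 48 O + 5 \sqrt{5}$ ($T{\left(O \right)} = -5 + \left(O \left(-48\right) + 5^{\frac{3}{2}}\right) = -5 - \left(- 5 \sqrt{5} + 48 O\right) = -5 - 48 O + 5 \sqrt{5}$)
$\left(T{\left(60 \right)} - 29967\right) \left(\left(90 + 110\right) 54 + l\right) = \left(\left(-5 - 2880 + 5 \sqrt{5}\right) - 29967\right) \left(\left(90 + 110\right) 54 - 36298\right) = \left(\left(-5 - 2880 + 5 \sqrt{5}\right) - 29967\right) \left(200 \cdot 54 - 36298\right) = \left(\left(-2885 + 5 \sqrt{5}\right) - 29967\right) \left(10800 - 36298\right) = \left(-32852 + 5 \sqrt{5}\right) \left(-25498\right) = 837660296 - 127490 \sqrt{5}$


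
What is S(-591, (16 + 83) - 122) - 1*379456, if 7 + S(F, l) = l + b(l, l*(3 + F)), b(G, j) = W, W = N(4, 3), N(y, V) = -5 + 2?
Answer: -379489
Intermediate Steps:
N(y, V) = -3
W = -3
b(G, j) = -3
S(F, l) = -10 + l (S(F, l) = -7 + (l - 3) = -7 + (-3 + l) = -10 + l)
S(-591, (16 + 83) - 122) - 1*379456 = (-10 + ((16 + 83) - 122)) - 1*379456 = (-10 + (99 - 122)) - 379456 = (-10 - 23) - 379456 = -33 - 379456 = -379489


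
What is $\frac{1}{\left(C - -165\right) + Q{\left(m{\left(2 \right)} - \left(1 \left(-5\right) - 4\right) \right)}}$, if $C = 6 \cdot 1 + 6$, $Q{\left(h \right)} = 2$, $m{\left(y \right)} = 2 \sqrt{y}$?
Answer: $\frac{1}{179} \approx 0.0055866$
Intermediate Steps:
$C = 12$ ($C = 6 + 6 = 12$)
$\frac{1}{\left(C - -165\right) + Q{\left(m{\left(2 \right)} - \left(1 \left(-5\right) - 4\right) \right)}} = \frac{1}{\left(12 - -165\right) + 2} = \frac{1}{\left(12 + 165\right) + 2} = \frac{1}{177 + 2} = \frac{1}{179}$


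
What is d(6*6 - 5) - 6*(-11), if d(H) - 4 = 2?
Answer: 72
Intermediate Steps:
d(H) = 6 (d(H) = 4 + 2 = 6)
d(6*6 - 5) - 6*(-11) = 6 - 6*(-11) = 6 + 66 = 72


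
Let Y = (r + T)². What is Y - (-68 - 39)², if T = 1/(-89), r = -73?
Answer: -48463525/7921 ≈ -6118.4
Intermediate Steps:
T = -1/89 ≈ -0.011236
Y = 42224004/7921 (Y = (-73 - 1/89)² = (-6498/89)² = 42224004/7921 ≈ 5330.6)
Y - (-68 - 39)² = 42224004/7921 - (-68 - 39)² = 42224004/7921 - 1*(-107)² = 42224004/7921 - 1*11449 = 42224004/7921 - 11449 = -48463525/7921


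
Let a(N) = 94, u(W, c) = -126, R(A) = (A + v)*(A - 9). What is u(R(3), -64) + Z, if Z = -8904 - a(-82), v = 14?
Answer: -9124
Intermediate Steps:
R(A) = (-9 + A)*(14 + A) (R(A) = (A + 14)*(A - 9) = (14 + A)*(-9 + A) = (-9 + A)*(14 + A))
Z = -8998 (Z = -8904 - 1*94 = -8904 - 94 = -8998)
u(R(3), -64) + Z = -126 - 8998 = -9124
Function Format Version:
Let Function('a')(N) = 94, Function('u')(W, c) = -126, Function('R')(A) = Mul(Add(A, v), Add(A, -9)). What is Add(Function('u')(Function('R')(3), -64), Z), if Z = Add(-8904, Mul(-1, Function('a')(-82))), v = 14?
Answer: -9124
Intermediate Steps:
Function('R')(A) = Mul(Add(-9, A), Add(14, A)) (Function('R')(A) = Mul(Add(A, 14), Add(A, -9)) = Mul(Add(14, A), Add(-9, A)) = Mul(Add(-9, A), Add(14, A)))
Z = -8998 (Z = Add(-8904, Mul(-1, 94)) = Add(-8904, -94) = -8998)
Add(Function('u')(Function('R')(3), -64), Z) = Add(-126, -8998) = -9124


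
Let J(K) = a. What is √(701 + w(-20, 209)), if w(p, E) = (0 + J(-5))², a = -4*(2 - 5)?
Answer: 13*√5 ≈ 29.069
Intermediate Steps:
a = 12 (a = -4*(-3) = 12)
J(K) = 12
w(p, E) = 144 (w(p, E) = (0 + 12)² = 12² = 144)
√(701 + w(-20, 209)) = √(701 + 144) = √845 = 13*√5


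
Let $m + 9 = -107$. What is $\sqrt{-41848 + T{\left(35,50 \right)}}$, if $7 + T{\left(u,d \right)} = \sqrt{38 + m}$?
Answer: $\sqrt{-41855 + i \sqrt{78}} \approx 0.022 + 204.58 i$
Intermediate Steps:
$m = -116$ ($m = -9 - 107 = -116$)
$T{\left(u,d \right)} = -7 + i \sqrt{78}$ ($T{\left(u,d \right)} = -7 + \sqrt{38 - 116} = -7 + \sqrt{-78} = -7 + i \sqrt{78}$)
$\sqrt{-41848 + T{\left(35,50 \right)}} = \sqrt{-41848 - \left(7 - i \sqrt{78}\right)} = \sqrt{-41855 + i \sqrt{78}}$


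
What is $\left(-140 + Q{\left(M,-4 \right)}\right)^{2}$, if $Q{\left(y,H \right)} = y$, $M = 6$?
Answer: $17956$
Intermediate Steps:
$\left(-140 + Q{\left(M,-4 \right)}\right)^{2} = \left(-140 + 6\right)^{2} = \left(-134\right)^{2} = 17956$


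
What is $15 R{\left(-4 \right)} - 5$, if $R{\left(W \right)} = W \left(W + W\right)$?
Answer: $475$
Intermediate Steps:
$R{\left(W \right)} = 2 W^{2}$ ($R{\left(W \right)} = W 2 W = 2 W^{2}$)
$15 R{\left(-4 \right)} - 5 = 15 \cdot 2 \left(-4\right)^{2} - 5 = 15 \cdot 2 \cdot 16 - 5 = 15 \cdot 32 - 5 = 480 - 5 = 475$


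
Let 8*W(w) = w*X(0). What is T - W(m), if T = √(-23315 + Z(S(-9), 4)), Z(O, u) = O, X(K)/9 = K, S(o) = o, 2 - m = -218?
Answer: 14*I*√119 ≈ 152.72*I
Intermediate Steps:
m = 220 (m = 2 - 1*(-218) = 2 + 218 = 220)
X(K) = 9*K
W(w) = 0 (W(w) = (w*(9*0))/8 = (w*0)/8 = (⅛)*0 = 0)
T = 14*I*√119 (T = √(-23315 - 9) = √(-23324) = 14*I*√119 ≈ 152.72*I)
T - W(m) = 14*I*√119 - 1*0 = 14*I*√119 + 0 = 14*I*√119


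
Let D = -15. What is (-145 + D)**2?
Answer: 25600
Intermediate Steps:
(-145 + D)**2 = (-145 - 15)**2 = (-160)**2 = 25600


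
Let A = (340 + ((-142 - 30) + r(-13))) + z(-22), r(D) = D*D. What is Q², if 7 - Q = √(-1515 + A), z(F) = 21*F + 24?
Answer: (7 - 4*I*√101)² ≈ -1567.0 - 562.79*I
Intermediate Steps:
r(D) = D²
z(F) = 24 + 21*F
A = -101 (A = (340 + ((-142 - 30) + (-13)²)) + (24 + 21*(-22)) = (340 + (-172 + 169)) + (24 - 462) = (340 - 3) - 438 = 337 - 438 = -101)
Q = 7 - 4*I*√101 (Q = 7 - √(-1515 - 101) = 7 - √(-1616) = 7 - 4*I*√101 ≈ 7.0 - 40.2*I)
Q² = (7 - 4*I*√101)²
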